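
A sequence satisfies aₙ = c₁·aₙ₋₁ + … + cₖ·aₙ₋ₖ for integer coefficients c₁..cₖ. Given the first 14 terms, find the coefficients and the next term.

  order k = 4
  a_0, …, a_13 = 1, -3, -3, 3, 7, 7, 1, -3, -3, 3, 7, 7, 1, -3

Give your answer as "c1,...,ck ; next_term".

1,0,-1,1 ; -3

  a_4 = 1·3 + 0·-3 + -1·-3 + 1·1 = 7
  a_5 = 1·7 + 0·3 + -1·-3 + 1·-3 = 7
  a_6 = 1·7 + 0·7 + -1·3 + 1·-3 = 1
  a_7 = 1·1 + 0·7 + -1·7 + 1·3 = -3
  a_8 = 1·-3 + 0·1 + -1·7 + 1·7 = -3
  a_9 = 1·-3 + 0·-3 + -1·1 + 1·7 = 3
  a_10 = 1·3 + 0·-3 + -1·-3 + 1·1 = 7
  a_11 = 1·7 + 0·3 + -1·-3 + 1·-3 = 7
  a_12 = 1·7 + 0·7 + -1·3 + 1·-3 = 1
  a_13 = 1·1 + 0·7 + -1·7 + 1·3 = -3
  a_14 = 1·-3 + 0·1 + -1·7 + 1·7 = -3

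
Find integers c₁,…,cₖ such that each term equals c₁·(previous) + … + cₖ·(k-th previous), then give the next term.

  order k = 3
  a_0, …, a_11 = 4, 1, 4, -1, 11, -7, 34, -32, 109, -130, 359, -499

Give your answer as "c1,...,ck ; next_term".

  a_3 = 0·4 + 3·1 + -1·4 = -1
  a_4 = 0·-1 + 3·4 + -1·1 = 11
  a_5 = 0·11 + 3·-1 + -1·4 = -7
  a_6 = 0·-7 + 3·11 + -1·-1 = 34
  a_7 = 0·34 + 3·-7 + -1·11 = -32
  a_8 = 0·-32 + 3·34 + -1·-7 = 109
  a_9 = 0·109 + 3·-32 + -1·34 = -130
  a_10 = 0·-130 + 3·109 + -1·-32 = 359
  a_11 = 0·359 + 3·-130 + -1·109 = -499
  a_12 = 0·-499 + 3·359 + -1·-130 = 1207

0,3,-1 ; 1207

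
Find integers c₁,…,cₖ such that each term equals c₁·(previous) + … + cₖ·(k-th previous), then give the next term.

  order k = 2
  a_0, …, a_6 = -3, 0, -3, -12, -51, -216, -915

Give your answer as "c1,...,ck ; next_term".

4,1 ; -3876

  a_2 = 4·0 + 1·-3 = -3
  a_3 = 4·-3 + 1·0 = -12
  a_4 = 4·-12 + 1·-3 = -51
  a_5 = 4·-51 + 1·-12 = -216
  a_6 = 4·-216 + 1·-51 = -915
  a_7 = 4·-915 + 1·-216 = -3876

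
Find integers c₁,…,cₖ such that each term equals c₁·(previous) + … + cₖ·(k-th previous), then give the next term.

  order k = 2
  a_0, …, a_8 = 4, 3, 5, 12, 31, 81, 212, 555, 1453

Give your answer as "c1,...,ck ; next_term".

3,-1 ; 3804

  a_2 = 3·3 + -1·4 = 5
  a_3 = 3·5 + -1·3 = 12
  a_4 = 3·12 + -1·5 = 31
  a_5 = 3·31 + -1·12 = 81
  a_6 = 3·81 + -1·31 = 212
  a_7 = 3·212 + -1·81 = 555
  a_8 = 3·555 + -1·212 = 1453
  a_9 = 3·1453 + -1·555 = 3804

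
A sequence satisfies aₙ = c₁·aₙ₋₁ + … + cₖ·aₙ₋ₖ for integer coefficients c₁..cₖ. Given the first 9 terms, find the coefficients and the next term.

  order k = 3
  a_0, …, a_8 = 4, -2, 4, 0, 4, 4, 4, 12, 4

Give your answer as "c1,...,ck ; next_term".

-1,2,2 ; 28

  a_3 = -1·4 + 2·-2 + 2·4 = 0
  a_4 = -1·0 + 2·4 + 2·-2 = 4
  a_5 = -1·4 + 2·0 + 2·4 = 4
  a_6 = -1·4 + 2·4 + 2·0 = 4
  a_7 = -1·4 + 2·4 + 2·4 = 12
  a_8 = -1·12 + 2·4 + 2·4 = 4
  a_9 = -1·4 + 2·12 + 2·4 = 28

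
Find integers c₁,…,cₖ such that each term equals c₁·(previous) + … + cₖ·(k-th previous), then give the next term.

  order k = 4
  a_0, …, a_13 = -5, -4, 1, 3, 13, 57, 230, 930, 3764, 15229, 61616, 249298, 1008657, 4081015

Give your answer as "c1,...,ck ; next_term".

  a_4 = 4·3 + 0·1 + 1·-4 + -1·-5 = 13
  a_5 = 4·13 + 0·3 + 1·1 + -1·-4 = 57
  a_6 = 4·57 + 0·13 + 1·3 + -1·1 = 230
  a_7 = 4·230 + 0·57 + 1·13 + -1·3 = 930
  a_8 = 4·930 + 0·230 + 1·57 + -1·13 = 3764
  a_9 = 4·3764 + 0·930 + 1·230 + -1·57 = 15229
  a_10 = 4·15229 + 0·3764 + 1·930 + -1·230 = 61616
  a_11 = 4·61616 + 0·15229 + 1·3764 + -1·930 = 249298
  a_12 = 4·249298 + 0·61616 + 1·15229 + -1·3764 = 1008657
  a_13 = 4·1008657 + 0·249298 + 1·61616 + -1·15229 = 4081015
  a_14 = 4·4081015 + 0·1008657 + 1·249298 + -1·61616 = 16511742

4,0,1,-1 ; 16511742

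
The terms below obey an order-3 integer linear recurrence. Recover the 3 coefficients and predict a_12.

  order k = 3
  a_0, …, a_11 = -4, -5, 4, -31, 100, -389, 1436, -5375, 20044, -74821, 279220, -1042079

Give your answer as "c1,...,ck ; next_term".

  a_3 = -3·4 + 3·-5 + 1·-4 = -31
  a_4 = -3·-31 + 3·4 + 1·-5 = 100
  a_5 = -3·100 + 3·-31 + 1·4 = -389
  a_6 = -3·-389 + 3·100 + 1·-31 = 1436
  a_7 = -3·1436 + 3·-389 + 1·100 = -5375
  a_8 = -3·-5375 + 3·1436 + 1·-389 = 20044
  a_9 = -3·20044 + 3·-5375 + 1·1436 = -74821
  a_10 = -3·-74821 + 3·20044 + 1·-5375 = 279220
  a_11 = -3·279220 + 3·-74821 + 1·20044 = -1042079
  a_12 = -3·-1042079 + 3·279220 + 1·-74821 = 3889076

-3,3,1 ; 3889076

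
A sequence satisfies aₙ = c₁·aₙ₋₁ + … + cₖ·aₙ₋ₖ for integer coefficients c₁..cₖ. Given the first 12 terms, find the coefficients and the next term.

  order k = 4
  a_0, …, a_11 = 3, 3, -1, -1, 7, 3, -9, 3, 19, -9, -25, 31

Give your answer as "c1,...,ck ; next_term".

  a_4 = 0·-1 + -1·-1 + 1·3 + 1·3 = 7
  a_5 = 0·7 + -1·-1 + 1·-1 + 1·3 = 3
  a_6 = 0·3 + -1·7 + 1·-1 + 1·-1 = -9
  a_7 = 0·-9 + -1·3 + 1·7 + 1·-1 = 3
  a_8 = 0·3 + -1·-9 + 1·3 + 1·7 = 19
  a_9 = 0·19 + -1·3 + 1·-9 + 1·3 = -9
  a_10 = 0·-9 + -1·19 + 1·3 + 1·-9 = -25
  a_11 = 0·-25 + -1·-9 + 1·19 + 1·3 = 31
  a_12 = 0·31 + -1·-25 + 1·-9 + 1·19 = 35

0,-1,1,1 ; 35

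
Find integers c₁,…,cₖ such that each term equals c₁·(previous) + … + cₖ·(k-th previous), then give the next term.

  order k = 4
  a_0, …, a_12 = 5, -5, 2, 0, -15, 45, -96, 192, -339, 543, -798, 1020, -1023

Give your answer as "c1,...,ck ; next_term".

-2,0,0,-3 ; 417

  a_4 = -2·0 + 0·2 + 0·-5 + -3·5 = -15
  a_5 = -2·-15 + 0·0 + 0·2 + -3·-5 = 45
  a_6 = -2·45 + 0·-15 + 0·0 + -3·2 = -96
  a_7 = -2·-96 + 0·45 + 0·-15 + -3·0 = 192
  a_8 = -2·192 + 0·-96 + 0·45 + -3·-15 = -339
  a_9 = -2·-339 + 0·192 + 0·-96 + -3·45 = 543
  a_10 = -2·543 + 0·-339 + 0·192 + -3·-96 = -798
  a_11 = -2·-798 + 0·543 + 0·-339 + -3·192 = 1020
  a_12 = -2·1020 + 0·-798 + 0·543 + -3·-339 = -1023
  a_13 = -2·-1023 + 0·1020 + 0·-798 + -3·543 = 417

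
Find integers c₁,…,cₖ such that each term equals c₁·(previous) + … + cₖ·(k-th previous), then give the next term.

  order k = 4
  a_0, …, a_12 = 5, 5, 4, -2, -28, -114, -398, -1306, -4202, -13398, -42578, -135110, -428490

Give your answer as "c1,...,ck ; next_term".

3,2,-4,-2 ; -1358582

  a_4 = 3·-2 + 2·4 + -4·5 + -2·5 = -28
  a_5 = 3·-28 + 2·-2 + -4·4 + -2·5 = -114
  a_6 = 3·-114 + 2·-28 + -4·-2 + -2·4 = -398
  a_7 = 3·-398 + 2·-114 + -4·-28 + -2·-2 = -1306
  a_8 = 3·-1306 + 2·-398 + -4·-114 + -2·-28 = -4202
  a_9 = 3·-4202 + 2·-1306 + -4·-398 + -2·-114 = -13398
  a_10 = 3·-13398 + 2·-4202 + -4·-1306 + -2·-398 = -42578
  a_11 = 3·-42578 + 2·-13398 + -4·-4202 + -2·-1306 = -135110
  a_12 = 3·-135110 + 2·-42578 + -4·-13398 + -2·-4202 = -428490
  a_13 = 3·-428490 + 2·-135110 + -4·-42578 + -2·-13398 = -1358582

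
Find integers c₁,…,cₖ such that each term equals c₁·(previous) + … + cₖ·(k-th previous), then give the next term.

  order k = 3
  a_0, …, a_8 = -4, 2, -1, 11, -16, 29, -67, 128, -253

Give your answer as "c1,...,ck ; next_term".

-1,1,-2 ; 515

  a_3 = -1·-1 + 1·2 + -2·-4 = 11
  a_4 = -1·11 + 1·-1 + -2·2 = -16
  a_5 = -1·-16 + 1·11 + -2·-1 = 29
  a_6 = -1·29 + 1·-16 + -2·11 = -67
  a_7 = -1·-67 + 1·29 + -2·-16 = 128
  a_8 = -1·128 + 1·-67 + -2·29 = -253
  a_9 = -1·-253 + 1·128 + -2·-67 = 515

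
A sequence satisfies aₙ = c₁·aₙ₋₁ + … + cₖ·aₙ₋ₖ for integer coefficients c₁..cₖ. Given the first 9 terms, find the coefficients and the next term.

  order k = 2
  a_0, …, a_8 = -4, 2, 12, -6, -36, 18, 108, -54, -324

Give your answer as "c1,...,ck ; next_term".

  a_2 = 0·2 + -3·-4 = 12
  a_3 = 0·12 + -3·2 = -6
  a_4 = 0·-6 + -3·12 = -36
  a_5 = 0·-36 + -3·-6 = 18
  a_6 = 0·18 + -3·-36 = 108
  a_7 = 0·108 + -3·18 = -54
  a_8 = 0·-54 + -3·108 = -324
  a_9 = 0·-324 + -3·-54 = 162

0,-3 ; 162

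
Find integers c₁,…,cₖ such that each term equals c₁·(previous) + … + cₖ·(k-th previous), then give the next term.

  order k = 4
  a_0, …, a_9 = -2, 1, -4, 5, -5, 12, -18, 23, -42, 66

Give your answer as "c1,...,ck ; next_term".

-1,0,-2,-1 ; -94

  a_4 = -1·5 + 0·-4 + -2·1 + -1·-2 = -5
  a_5 = -1·-5 + 0·5 + -2·-4 + -1·1 = 12
  a_6 = -1·12 + 0·-5 + -2·5 + -1·-4 = -18
  a_7 = -1·-18 + 0·12 + -2·-5 + -1·5 = 23
  a_8 = -1·23 + 0·-18 + -2·12 + -1·-5 = -42
  a_9 = -1·-42 + 0·23 + -2·-18 + -1·12 = 66
  a_10 = -1·66 + 0·-42 + -2·23 + -1·-18 = -94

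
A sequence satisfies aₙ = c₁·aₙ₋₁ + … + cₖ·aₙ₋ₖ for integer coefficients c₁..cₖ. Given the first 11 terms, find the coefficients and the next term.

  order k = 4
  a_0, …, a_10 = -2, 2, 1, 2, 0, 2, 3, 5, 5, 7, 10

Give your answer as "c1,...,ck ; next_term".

1,0,0,1 ; 15

  a_4 = 1·2 + 0·1 + 0·2 + 1·-2 = 0
  a_5 = 1·0 + 0·2 + 0·1 + 1·2 = 2
  a_6 = 1·2 + 0·0 + 0·2 + 1·1 = 3
  a_7 = 1·3 + 0·2 + 0·0 + 1·2 = 5
  a_8 = 1·5 + 0·3 + 0·2 + 1·0 = 5
  a_9 = 1·5 + 0·5 + 0·3 + 1·2 = 7
  a_10 = 1·7 + 0·5 + 0·5 + 1·3 = 10
  a_11 = 1·10 + 0·7 + 0·5 + 1·5 = 15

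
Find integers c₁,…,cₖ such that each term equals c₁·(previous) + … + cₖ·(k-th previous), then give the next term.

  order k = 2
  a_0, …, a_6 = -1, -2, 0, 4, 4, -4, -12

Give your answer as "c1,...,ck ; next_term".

  a_2 = 1·-2 + -2·-1 = 0
  a_3 = 1·0 + -2·-2 = 4
  a_4 = 1·4 + -2·0 = 4
  a_5 = 1·4 + -2·4 = -4
  a_6 = 1·-4 + -2·4 = -12
  a_7 = 1·-12 + -2·-4 = -4

1,-2 ; -4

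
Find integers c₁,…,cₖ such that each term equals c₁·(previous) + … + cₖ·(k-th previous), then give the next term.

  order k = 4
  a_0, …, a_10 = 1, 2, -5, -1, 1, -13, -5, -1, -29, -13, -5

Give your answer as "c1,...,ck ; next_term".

  a_4 = 1·-1 + 0·-5 + 2·2 + -2·1 = 1
  a_5 = 1·1 + 0·-1 + 2·-5 + -2·2 = -13
  a_6 = 1·-13 + 0·1 + 2·-1 + -2·-5 = -5
  a_7 = 1·-5 + 0·-13 + 2·1 + -2·-1 = -1
  a_8 = 1·-1 + 0·-5 + 2·-13 + -2·1 = -29
  a_9 = 1·-29 + 0·-1 + 2·-5 + -2·-13 = -13
  a_10 = 1·-13 + 0·-29 + 2·-1 + -2·-5 = -5
  a_11 = 1·-5 + 0·-13 + 2·-29 + -2·-1 = -61

1,0,2,-2 ; -61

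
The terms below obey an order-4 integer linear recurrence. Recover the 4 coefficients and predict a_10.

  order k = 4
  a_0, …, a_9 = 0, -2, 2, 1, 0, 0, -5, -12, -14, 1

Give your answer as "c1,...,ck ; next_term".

  a_4 = 2·1 + -2·2 + -1·-2 + -2·0 = 0
  a_5 = 2·0 + -2·1 + -1·2 + -2·-2 = 0
  a_6 = 2·0 + -2·0 + -1·1 + -2·2 = -5
  a_7 = 2·-5 + -2·0 + -1·0 + -2·1 = -12
  a_8 = 2·-12 + -2·-5 + -1·0 + -2·0 = -14
  a_9 = 2·-14 + -2·-12 + -1·-5 + -2·0 = 1
  a_10 = 2·1 + -2·-14 + -1·-12 + -2·-5 = 52

2,-2,-1,-2 ; 52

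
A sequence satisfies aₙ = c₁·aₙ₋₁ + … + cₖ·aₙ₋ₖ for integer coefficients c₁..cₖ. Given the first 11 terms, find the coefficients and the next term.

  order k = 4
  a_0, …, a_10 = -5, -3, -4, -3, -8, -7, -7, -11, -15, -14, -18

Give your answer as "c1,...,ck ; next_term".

  a_4 = 0·-3 + 0·-4 + 1·-3 + 1·-5 = -8
  a_5 = 0·-8 + 0·-3 + 1·-4 + 1·-3 = -7
  a_6 = 0·-7 + 0·-8 + 1·-3 + 1·-4 = -7
  a_7 = 0·-7 + 0·-7 + 1·-8 + 1·-3 = -11
  a_8 = 0·-11 + 0·-7 + 1·-7 + 1·-8 = -15
  a_9 = 0·-15 + 0·-11 + 1·-7 + 1·-7 = -14
  a_10 = 0·-14 + 0·-15 + 1·-11 + 1·-7 = -18
  a_11 = 0·-18 + 0·-14 + 1·-15 + 1·-11 = -26

0,0,1,1 ; -26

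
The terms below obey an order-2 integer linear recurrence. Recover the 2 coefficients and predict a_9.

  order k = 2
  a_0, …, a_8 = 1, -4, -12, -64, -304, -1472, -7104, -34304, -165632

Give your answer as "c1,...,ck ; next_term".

4,4 ; -799744

  a_2 = 4·-4 + 4·1 = -12
  a_3 = 4·-12 + 4·-4 = -64
  a_4 = 4·-64 + 4·-12 = -304
  a_5 = 4·-304 + 4·-64 = -1472
  a_6 = 4·-1472 + 4·-304 = -7104
  a_7 = 4·-7104 + 4·-1472 = -34304
  a_8 = 4·-34304 + 4·-7104 = -165632
  a_9 = 4·-165632 + 4·-34304 = -799744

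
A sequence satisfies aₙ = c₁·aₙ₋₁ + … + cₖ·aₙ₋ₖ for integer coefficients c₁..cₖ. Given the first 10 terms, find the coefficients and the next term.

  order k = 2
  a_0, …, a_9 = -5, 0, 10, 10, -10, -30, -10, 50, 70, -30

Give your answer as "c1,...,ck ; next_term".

  a_2 = 1·0 + -2·-5 = 10
  a_3 = 1·10 + -2·0 = 10
  a_4 = 1·10 + -2·10 = -10
  a_5 = 1·-10 + -2·10 = -30
  a_6 = 1·-30 + -2·-10 = -10
  a_7 = 1·-10 + -2·-30 = 50
  a_8 = 1·50 + -2·-10 = 70
  a_9 = 1·70 + -2·50 = -30
  a_10 = 1·-30 + -2·70 = -170

1,-2 ; -170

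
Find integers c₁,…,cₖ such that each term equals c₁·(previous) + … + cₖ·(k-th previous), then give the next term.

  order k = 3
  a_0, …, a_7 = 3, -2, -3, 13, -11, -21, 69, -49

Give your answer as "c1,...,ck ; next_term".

-1,-2,2 ; -131

  a_3 = -1·-3 + -2·-2 + 2·3 = 13
  a_4 = -1·13 + -2·-3 + 2·-2 = -11
  a_5 = -1·-11 + -2·13 + 2·-3 = -21
  a_6 = -1·-21 + -2·-11 + 2·13 = 69
  a_7 = -1·69 + -2·-21 + 2·-11 = -49
  a_8 = -1·-49 + -2·69 + 2·-21 = -131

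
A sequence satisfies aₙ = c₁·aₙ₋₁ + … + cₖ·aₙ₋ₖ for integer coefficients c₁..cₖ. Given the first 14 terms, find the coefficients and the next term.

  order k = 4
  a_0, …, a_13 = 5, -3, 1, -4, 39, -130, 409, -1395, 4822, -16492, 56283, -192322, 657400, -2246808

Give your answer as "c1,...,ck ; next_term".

-3,0,-4,3 ; 7678561

  a_4 = -3·-4 + 0·1 + -4·-3 + 3·5 = 39
  a_5 = -3·39 + 0·-4 + -4·1 + 3·-3 = -130
  a_6 = -3·-130 + 0·39 + -4·-4 + 3·1 = 409
  a_7 = -3·409 + 0·-130 + -4·39 + 3·-4 = -1395
  a_8 = -3·-1395 + 0·409 + -4·-130 + 3·39 = 4822
  a_9 = -3·4822 + 0·-1395 + -4·409 + 3·-130 = -16492
  a_10 = -3·-16492 + 0·4822 + -4·-1395 + 3·409 = 56283
  a_11 = -3·56283 + 0·-16492 + -4·4822 + 3·-1395 = -192322
  a_12 = -3·-192322 + 0·56283 + -4·-16492 + 3·4822 = 657400
  a_13 = -3·657400 + 0·-192322 + -4·56283 + 3·-16492 = -2246808
  a_14 = -3·-2246808 + 0·657400 + -4·-192322 + 3·56283 = 7678561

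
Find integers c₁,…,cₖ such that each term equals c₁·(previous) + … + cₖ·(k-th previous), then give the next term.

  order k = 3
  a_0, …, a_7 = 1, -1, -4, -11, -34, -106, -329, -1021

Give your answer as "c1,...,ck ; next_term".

3,0,1 ; -3169

  a_3 = 3·-4 + 0·-1 + 1·1 = -11
  a_4 = 3·-11 + 0·-4 + 1·-1 = -34
  a_5 = 3·-34 + 0·-11 + 1·-4 = -106
  a_6 = 3·-106 + 0·-34 + 1·-11 = -329
  a_7 = 3·-329 + 0·-106 + 1·-34 = -1021
  a_8 = 3·-1021 + 0·-329 + 1·-106 = -3169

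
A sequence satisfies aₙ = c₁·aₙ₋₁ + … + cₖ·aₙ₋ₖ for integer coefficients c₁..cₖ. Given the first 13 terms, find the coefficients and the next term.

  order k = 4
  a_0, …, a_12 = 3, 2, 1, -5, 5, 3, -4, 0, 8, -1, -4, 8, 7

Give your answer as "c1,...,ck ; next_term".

0,0,1,1 ; -5

  a_4 = 0·-5 + 0·1 + 1·2 + 1·3 = 5
  a_5 = 0·5 + 0·-5 + 1·1 + 1·2 = 3
  a_6 = 0·3 + 0·5 + 1·-5 + 1·1 = -4
  a_7 = 0·-4 + 0·3 + 1·5 + 1·-5 = 0
  a_8 = 0·0 + 0·-4 + 1·3 + 1·5 = 8
  a_9 = 0·8 + 0·0 + 1·-4 + 1·3 = -1
  a_10 = 0·-1 + 0·8 + 1·0 + 1·-4 = -4
  a_11 = 0·-4 + 0·-1 + 1·8 + 1·0 = 8
  a_12 = 0·8 + 0·-4 + 1·-1 + 1·8 = 7
  a_13 = 0·7 + 0·8 + 1·-4 + 1·-1 = -5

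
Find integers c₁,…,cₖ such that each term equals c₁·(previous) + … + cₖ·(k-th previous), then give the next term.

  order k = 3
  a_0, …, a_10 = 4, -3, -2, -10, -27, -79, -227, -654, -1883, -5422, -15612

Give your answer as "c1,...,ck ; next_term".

  a_3 = 3·-2 + 0·-3 + -1·4 = -10
  a_4 = 3·-10 + 0·-2 + -1·-3 = -27
  a_5 = 3·-27 + 0·-10 + -1·-2 = -79
  a_6 = 3·-79 + 0·-27 + -1·-10 = -227
  a_7 = 3·-227 + 0·-79 + -1·-27 = -654
  a_8 = 3·-654 + 0·-227 + -1·-79 = -1883
  a_9 = 3·-1883 + 0·-654 + -1·-227 = -5422
  a_10 = 3·-5422 + 0·-1883 + -1·-654 = -15612
  a_11 = 3·-15612 + 0·-5422 + -1·-1883 = -44953

3,0,-1 ; -44953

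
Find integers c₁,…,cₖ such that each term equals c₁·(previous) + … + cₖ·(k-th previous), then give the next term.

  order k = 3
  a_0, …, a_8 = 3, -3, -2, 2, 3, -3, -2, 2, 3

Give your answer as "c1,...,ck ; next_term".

-1,-1,-1 ; -3

  a_3 = -1·-2 + -1·-3 + -1·3 = 2
  a_4 = -1·2 + -1·-2 + -1·-3 = 3
  a_5 = -1·3 + -1·2 + -1·-2 = -3
  a_6 = -1·-3 + -1·3 + -1·2 = -2
  a_7 = -1·-2 + -1·-3 + -1·3 = 2
  a_8 = -1·2 + -1·-2 + -1·-3 = 3
  a_9 = -1·3 + -1·2 + -1·-2 = -3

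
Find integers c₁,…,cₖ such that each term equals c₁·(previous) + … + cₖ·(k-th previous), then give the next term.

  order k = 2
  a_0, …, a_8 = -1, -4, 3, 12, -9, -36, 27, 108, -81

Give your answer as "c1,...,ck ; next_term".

  a_2 = 0·-4 + -3·-1 = 3
  a_3 = 0·3 + -3·-4 = 12
  a_4 = 0·12 + -3·3 = -9
  a_5 = 0·-9 + -3·12 = -36
  a_6 = 0·-36 + -3·-9 = 27
  a_7 = 0·27 + -3·-36 = 108
  a_8 = 0·108 + -3·27 = -81
  a_9 = 0·-81 + -3·108 = -324

0,-3 ; -324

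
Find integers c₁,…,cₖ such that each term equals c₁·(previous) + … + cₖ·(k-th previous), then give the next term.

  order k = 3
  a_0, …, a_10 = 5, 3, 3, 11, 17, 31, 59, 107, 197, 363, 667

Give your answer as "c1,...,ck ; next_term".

  a_3 = 1·3 + 1·3 + 1·5 = 11
  a_4 = 1·11 + 1·3 + 1·3 = 17
  a_5 = 1·17 + 1·11 + 1·3 = 31
  a_6 = 1·31 + 1·17 + 1·11 = 59
  a_7 = 1·59 + 1·31 + 1·17 = 107
  a_8 = 1·107 + 1·59 + 1·31 = 197
  a_9 = 1·197 + 1·107 + 1·59 = 363
  a_10 = 1·363 + 1·197 + 1·107 = 667
  a_11 = 1·667 + 1·363 + 1·197 = 1227

1,1,1 ; 1227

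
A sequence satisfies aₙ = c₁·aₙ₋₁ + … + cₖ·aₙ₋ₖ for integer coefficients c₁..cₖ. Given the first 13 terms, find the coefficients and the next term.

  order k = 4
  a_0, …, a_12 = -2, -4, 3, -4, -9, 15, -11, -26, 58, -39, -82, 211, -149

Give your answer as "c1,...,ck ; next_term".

  a_4 = -1·-4 + -1·3 + 2·-4 + 1·-2 = -9
  a_5 = -1·-9 + -1·-4 + 2·3 + 1·-4 = 15
  a_6 = -1·15 + -1·-9 + 2·-4 + 1·3 = -11
  a_7 = -1·-11 + -1·15 + 2·-9 + 1·-4 = -26
  a_8 = -1·-26 + -1·-11 + 2·15 + 1·-9 = 58
  a_9 = -1·58 + -1·-26 + 2·-11 + 1·15 = -39
  a_10 = -1·-39 + -1·58 + 2·-26 + 1·-11 = -82
  a_11 = -1·-82 + -1·-39 + 2·58 + 1·-26 = 211
  a_12 = -1·211 + -1·-82 + 2·-39 + 1·58 = -149
  a_13 = -1·-149 + -1·211 + 2·-82 + 1·-39 = -265

-1,-1,2,1 ; -265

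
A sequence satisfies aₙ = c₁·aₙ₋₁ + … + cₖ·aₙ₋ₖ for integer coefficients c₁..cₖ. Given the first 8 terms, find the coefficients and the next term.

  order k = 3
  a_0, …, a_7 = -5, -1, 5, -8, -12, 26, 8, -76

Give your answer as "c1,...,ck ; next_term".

  a_3 = 0·5 + -2·-1 + 2·-5 = -8
  a_4 = 0·-8 + -2·5 + 2·-1 = -12
  a_5 = 0·-12 + -2·-8 + 2·5 = 26
  a_6 = 0·26 + -2·-12 + 2·-8 = 8
  a_7 = 0·8 + -2·26 + 2·-12 = -76
  a_8 = 0·-76 + -2·8 + 2·26 = 36

0,-2,2 ; 36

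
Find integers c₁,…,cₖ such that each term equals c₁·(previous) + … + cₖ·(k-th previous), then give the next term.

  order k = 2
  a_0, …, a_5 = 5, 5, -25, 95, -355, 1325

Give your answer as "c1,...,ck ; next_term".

  a_2 = -4·5 + -1·5 = -25
  a_3 = -4·-25 + -1·5 = 95
  a_4 = -4·95 + -1·-25 = -355
  a_5 = -4·-355 + -1·95 = 1325
  a_6 = -4·1325 + -1·-355 = -4945

-4,-1 ; -4945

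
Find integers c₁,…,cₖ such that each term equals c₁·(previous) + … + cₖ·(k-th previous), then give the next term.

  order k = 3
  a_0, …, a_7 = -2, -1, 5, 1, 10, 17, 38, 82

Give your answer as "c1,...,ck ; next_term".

  a_3 = 1·5 + 2·-1 + 1·-2 = 1
  a_4 = 1·1 + 2·5 + 1·-1 = 10
  a_5 = 1·10 + 2·1 + 1·5 = 17
  a_6 = 1·17 + 2·10 + 1·1 = 38
  a_7 = 1·38 + 2·17 + 1·10 = 82
  a_8 = 1·82 + 2·38 + 1·17 = 175

1,2,1 ; 175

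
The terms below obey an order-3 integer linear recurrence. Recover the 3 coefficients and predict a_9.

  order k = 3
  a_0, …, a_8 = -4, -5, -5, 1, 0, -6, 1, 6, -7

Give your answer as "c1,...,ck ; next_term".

  a_3 = 0·-5 + -1·-5 + 1·-4 = 1
  a_4 = 0·1 + -1·-5 + 1·-5 = 0
  a_5 = 0·0 + -1·1 + 1·-5 = -6
  a_6 = 0·-6 + -1·0 + 1·1 = 1
  a_7 = 0·1 + -1·-6 + 1·0 = 6
  a_8 = 0·6 + -1·1 + 1·-6 = -7
  a_9 = 0·-7 + -1·6 + 1·1 = -5

0,-1,1 ; -5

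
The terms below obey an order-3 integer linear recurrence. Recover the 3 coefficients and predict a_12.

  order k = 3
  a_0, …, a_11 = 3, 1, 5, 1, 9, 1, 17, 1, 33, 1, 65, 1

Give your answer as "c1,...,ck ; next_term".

  a_3 = 1·5 + 2·1 + -2·3 = 1
  a_4 = 1·1 + 2·5 + -2·1 = 9
  a_5 = 1·9 + 2·1 + -2·5 = 1
  a_6 = 1·1 + 2·9 + -2·1 = 17
  a_7 = 1·17 + 2·1 + -2·9 = 1
  a_8 = 1·1 + 2·17 + -2·1 = 33
  a_9 = 1·33 + 2·1 + -2·17 = 1
  a_10 = 1·1 + 2·33 + -2·1 = 65
  a_11 = 1·65 + 2·1 + -2·33 = 1
  a_12 = 1·1 + 2·65 + -2·1 = 129

1,2,-2 ; 129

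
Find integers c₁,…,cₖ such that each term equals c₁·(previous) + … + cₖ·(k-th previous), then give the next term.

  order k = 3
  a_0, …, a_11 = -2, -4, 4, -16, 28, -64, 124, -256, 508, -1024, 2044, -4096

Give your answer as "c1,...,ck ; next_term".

  a_3 = -2·4 + 1·-4 + 2·-2 = -16
  a_4 = -2·-16 + 1·4 + 2·-4 = 28
  a_5 = -2·28 + 1·-16 + 2·4 = -64
  a_6 = -2·-64 + 1·28 + 2·-16 = 124
  a_7 = -2·124 + 1·-64 + 2·28 = -256
  a_8 = -2·-256 + 1·124 + 2·-64 = 508
  a_9 = -2·508 + 1·-256 + 2·124 = -1024
  a_10 = -2·-1024 + 1·508 + 2·-256 = 2044
  a_11 = -2·2044 + 1·-1024 + 2·508 = -4096
  a_12 = -2·-4096 + 1·2044 + 2·-1024 = 8188

-2,1,2 ; 8188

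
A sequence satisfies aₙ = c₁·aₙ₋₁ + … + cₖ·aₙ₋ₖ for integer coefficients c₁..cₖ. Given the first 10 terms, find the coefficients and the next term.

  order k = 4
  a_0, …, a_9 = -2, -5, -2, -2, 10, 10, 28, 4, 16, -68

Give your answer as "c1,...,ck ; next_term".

0,2,-2,-2 ; -32

  a_4 = 0·-2 + 2·-2 + -2·-5 + -2·-2 = 10
  a_5 = 0·10 + 2·-2 + -2·-2 + -2·-5 = 10
  a_6 = 0·10 + 2·10 + -2·-2 + -2·-2 = 28
  a_7 = 0·28 + 2·10 + -2·10 + -2·-2 = 4
  a_8 = 0·4 + 2·28 + -2·10 + -2·10 = 16
  a_9 = 0·16 + 2·4 + -2·28 + -2·10 = -68
  a_10 = 0·-68 + 2·16 + -2·4 + -2·28 = -32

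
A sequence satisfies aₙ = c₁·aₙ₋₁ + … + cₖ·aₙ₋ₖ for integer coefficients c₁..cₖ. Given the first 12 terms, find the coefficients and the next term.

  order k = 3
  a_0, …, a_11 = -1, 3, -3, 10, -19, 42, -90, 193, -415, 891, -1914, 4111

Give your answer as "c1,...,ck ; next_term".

  a_3 = -1·-3 + 2·3 + -1·-1 = 10
  a_4 = -1·10 + 2·-3 + -1·3 = -19
  a_5 = -1·-19 + 2·10 + -1·-3 = 42
  a_6 = -1·42 + 2·-19 + -1·10 = -90
  a_7 = -1·-90 + 2·42 + -1·-19 = 193
  a_8 = -1·193 + 2·-90 + -1·42 = -415
  a_9 = -1·-415 + 2·193 + -1·-90 = 891
  a_10 = -1·891 + 2·-415 + -1·193 = -1914
  a_11 = -1·-1914 + 2·891 + -1·-415 = 4111
  a_12 = -1·4111 + 2·-1914 + -1·891 = -8830

-1,2,-1 ; -8830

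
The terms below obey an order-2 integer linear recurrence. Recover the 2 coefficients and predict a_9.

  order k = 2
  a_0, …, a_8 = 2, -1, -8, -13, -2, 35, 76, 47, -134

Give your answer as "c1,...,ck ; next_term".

2,-3 ; -409

  a_2 = 2·-1 + -3·2 = -8
  a_3 = 2·-8 + -3·-1 = -13
  a_4 = 2·-13 + -3·-8 = -2
  a_5 = 2·-2 + -3·-13 = 35
  a_6 = 2·35 + -3·-2 = 76
  a_7 = 2·76 + -3·35 = 47
  a_8 = 2·47 + -3·76 = -134
  a_9 = 2·-134 + -3·47 = -409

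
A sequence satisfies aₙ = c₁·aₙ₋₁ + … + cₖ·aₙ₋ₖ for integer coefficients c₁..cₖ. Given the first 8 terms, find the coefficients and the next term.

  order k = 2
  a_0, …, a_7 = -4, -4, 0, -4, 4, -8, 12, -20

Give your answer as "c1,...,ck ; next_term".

  a_2 = -1·-4 + 1·-4 = 0
  a_3 = -1·0 + 1·-4 = -4
  a_4 = -1·-4 + 1·0 = 4
  a_5 = -1·4 + 1·-4 = -8
  a_6 = -1·-8 + 1·4 = 12
  a_7 = -1·12 + 1·-8 = -20
  a_8 = -1·-20 + 1·12 = 32

-1,1 ; 32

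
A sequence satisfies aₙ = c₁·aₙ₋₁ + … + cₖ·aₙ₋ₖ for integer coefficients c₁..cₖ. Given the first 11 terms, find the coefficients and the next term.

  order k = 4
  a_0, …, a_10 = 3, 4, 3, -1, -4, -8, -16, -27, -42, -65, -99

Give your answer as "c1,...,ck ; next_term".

  a_4 = 2·-1 + -1·3 + 1·4 + -1·3 = -4
  a_5 = 2·-4 + -1·-1 + 1·3 + -1·4 = -8
  a_6 = 2·-8 + -1·-4 + 1·-1 + -1·3 = -16
  a_7 = 2·-16 + -1·-8 + 1·-4 + -1·-1 = -27
  a_8 = 2·-27 + -1·-16 + 1·-8 + -1·-4 = -42
  a_9 = 2·-42 + -1·-27 + 1·-16 + -1·-8 = -65
  a_10 = 2·-65 + -1·-42 + 1·-27 + -1·-16 = -99
  a_11 = 2·-99 + -1·-65 + 1·-42 + -1·-27 = -148

2,-1,1,-1 ; -148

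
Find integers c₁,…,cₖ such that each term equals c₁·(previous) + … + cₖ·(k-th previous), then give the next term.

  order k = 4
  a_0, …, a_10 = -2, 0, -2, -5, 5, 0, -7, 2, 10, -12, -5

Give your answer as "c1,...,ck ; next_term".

-1,-1,0,1 ; 19

  a_4 = -1·-5 + -1·-2 + 0·0 + 1·-2 = 5
  a_5 = -1·5 + -1·-5 + 0·-2 + 1·0 = 0
  a_6 = -1·0 + -1·5 + 0·-5 + 1·-2 = -7
  a_7 = -1·-7 + -1·0 + 0·5 + 1·-5 = 2
  a_8 = -1·2 + -1·-7 + 0·0 + 1·5 = 10
  a_9 = -1·10 + -1·2 + 0·-7 + 1·0 = -12
  a_10 = -1·-12 + -1·10 + 0·2 + 1·-7 = -5
  a_11 = -1·-5 + -1·-12 + 0·10 + 1·2 = 19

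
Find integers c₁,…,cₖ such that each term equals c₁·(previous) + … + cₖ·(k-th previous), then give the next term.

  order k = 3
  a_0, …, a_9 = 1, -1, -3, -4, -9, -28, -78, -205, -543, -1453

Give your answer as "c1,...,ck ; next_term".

3,-2,3 ; -3888

  a_3 = 3·-3 + -2·-1 + 3·1 = -4
  a_4 = 3·-4 + -2·-3 + 3·-1 = -9
  a_5 = 3·-9 + -2·-4 + 3·-3 = -28
  a_6 = 3·-28 + -2·-9 + 3·-4 = -78
  a_7 = 3·-78 + -2·-28 + 3·-9 = -205
  a_8 = 3·-205 + -2·-78 + 3·-28 = -543
  a_9 = 3·-543 + -2·-205 + 3·-78 = -1453
  a_10 = 3·-1453 + -2·-543 + 3·-205 = -3888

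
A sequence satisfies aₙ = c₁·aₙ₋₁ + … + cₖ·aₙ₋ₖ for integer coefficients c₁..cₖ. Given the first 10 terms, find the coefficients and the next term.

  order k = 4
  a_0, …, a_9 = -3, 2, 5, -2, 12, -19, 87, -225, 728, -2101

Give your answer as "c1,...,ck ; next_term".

  a_4 = -2·-2 + 3·5 + 1·2 + 3·-3 = 12
  a_5 = -2·12 + 3·-2 + 1·5 + 3·2 = -19
  a_6 = -2·-19 + 3·12 + 1·-2 + 3·5 = 87
  a_7 = -2·87 + 3·-19 + 1·12 + 3·-2 = -225
  a_8 = -2·-225 + 3·87 + 1·-19 + 3·12 = 728
  a_9 = -2·728 + 3·-225 + 1·87 + 3·-19 = -2101
  a_10 = -2·-2101 + 3·728 + 1·-225 + 3·87 = 6422

-2,3,1,3 ; 6422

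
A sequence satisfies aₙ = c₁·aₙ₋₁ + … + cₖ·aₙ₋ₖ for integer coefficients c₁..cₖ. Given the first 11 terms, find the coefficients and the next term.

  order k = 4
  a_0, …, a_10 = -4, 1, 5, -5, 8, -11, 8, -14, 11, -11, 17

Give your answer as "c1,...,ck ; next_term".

0,1,-1,-1 ; -8

  a_4 = 0·-5 + 1·5 + -1·1 + -1·-4 = 8
  a_5 = 0·8 + 1·-5 + -1·5 + -1·1 = -11
  a_6 = 0·-11 + 1·8 + -1·-5 + -1·5 = 8
  a_7 = 0·8 + 1·-11 + -1·8 + -1·-5 = -14
  a_8 = 0·-14 + 1·8 + -1·-11 + -1·8 = 11
  a_9 = 0·11 + 1·-14 + -1·8 + -1·-11 = -11
  a_10 = 0·-11 + 1·11 + -1·-14 + -1·8 = 17
  a_11 = 0·17 + 1·-11 + -1·11 + -1·-14 = -8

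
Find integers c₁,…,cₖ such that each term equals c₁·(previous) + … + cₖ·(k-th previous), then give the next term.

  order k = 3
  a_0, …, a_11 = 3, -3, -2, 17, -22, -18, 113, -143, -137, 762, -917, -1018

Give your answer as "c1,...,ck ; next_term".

  a_3 = -1·-2 + -2·-3 + 3·3 = 17
  a_4 = -1·17 + -2·-2 + 3·-3 = -22
  a_5 = -1·-22 + -2·17 + 3·-2 = -18
  a_6 = -1·-18 + -2·-22 + 3·17 = 113
  a_7 = -1·113 + -2·-18 + 3·-22 = -143
  a_8 = -1·-143 + -2·113 + 3·-18 = -137
  a_9 = -1·-137 + -2·-143 + 3·113 = 762
  a_10 = -1·762 + -2·-137 + 3·-143 = -917
  a_11 = -1·-917 + -2·762 + 3·-137 = -1018
  a_12 = -1·-1018 + -2·-917 + 3·762 = 5138

-1,-2,3 ; 5138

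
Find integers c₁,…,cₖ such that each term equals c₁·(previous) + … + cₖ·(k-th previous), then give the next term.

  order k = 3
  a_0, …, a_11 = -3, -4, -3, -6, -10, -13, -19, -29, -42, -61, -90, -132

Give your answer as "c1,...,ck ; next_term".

  a_3 = 1·-3 + 0·-4 + 1·-3 = -6
  a_4 = 1·-6 + 0·-3 + 1·-4 = -10
  a_5 = 1·-10 + 0·-6 + 1·-3 = -13
  a_6 = 1·-13 + 0·-10 + 1·-6 = -19
  a_7 = 1·-19 + 0·-13 + 1·-10 = -29
  a_8 = 1·-29 + 0·-19 + 1·-13 = -42
  a_9 = 1·-42 + 0·-29 + 1·-19 = -61
  a_10 = 1·-61 + 0·-42 + 1·-29 = -90
  a_11 = 1·-90 + 0·-61 + 1·-42 = -132
  a_12 = 1·-132 + 0·-90 + 1·-61 = -193

1,0,1 ; -193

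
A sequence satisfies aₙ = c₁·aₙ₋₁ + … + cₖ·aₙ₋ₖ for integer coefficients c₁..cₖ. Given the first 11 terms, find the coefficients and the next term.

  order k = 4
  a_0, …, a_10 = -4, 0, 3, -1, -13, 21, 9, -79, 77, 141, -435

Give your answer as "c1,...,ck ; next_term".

-1,-2,2,2 ; 149

  a_4 = -1·-1 + -2·3 + 2·0 + 2·-4 = -13
  a_5 = -1·-13 + -2·-1 + 2·3 + 2·0 = 21
  a_6 = -1·21 + -2·-13 + 2·-1 + 2·3 = 9
  a_7 = -1·9 + -2·21 + 2·-13 + 2·-1 = -79
  a_8 = -1·-79 + -2·9 + 2·21 + 2·-13 = 77
  a_9 = -1·77 + -2·-79 + 2·9 + 2·21 = 141
  a_10 = -1·141 + -2·77 + 2·-79 + 2·9 = -435
  a_11 = -1·-435 + -2·141 + 2·77 + 2·-79 = 149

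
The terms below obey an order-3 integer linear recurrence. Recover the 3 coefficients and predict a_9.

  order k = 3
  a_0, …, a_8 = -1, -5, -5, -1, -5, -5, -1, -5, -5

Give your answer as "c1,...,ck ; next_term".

  a_3 = 0·-5 + 0·-5 + 1·-1 = -1
  a_4 = 0·-1 + 0·-5 + 1·-5 = -5
  a_5 = 0·-5 + 0·-1 + 1·-5 = -5
  a_6 = 0·-5 + 0·-5 + 1·-1 = -1
  a_7 = 0·-1 + 0·-5 + 1·-5 = -5
  a_8 = 0·-5 + 0·-1 + 1·-5 = -5
  a_9 = 0·-5 + 0·-5 + 1·-1 = -1

0,0,1 ; -1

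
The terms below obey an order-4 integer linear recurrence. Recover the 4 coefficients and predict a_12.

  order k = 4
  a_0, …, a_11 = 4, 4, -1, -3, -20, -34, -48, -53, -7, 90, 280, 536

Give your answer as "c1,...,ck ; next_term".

1,1,-1,-3 ; 747

  a_4 = 1·-3 + 1·-1 + -1·4 + -3·4 = -20
  a_5 = 1·-20 + 1·-3 + -1·-1 + -3·4 = -34
  a_6 = 1·-34 + 1·-20 + -1·-3 + -3·-1 = -48
  a_7 = 1·-48 + 1·-34 + -1·-20 + -3·-3 = -53
  a_8 = 1·-53 + 1·-48 + -1·-34 + -3·-20 = -7
  a_9 = 1·-7 + 1·-53 + -1·-48 + -3·-34 = 90
  a_10 = 1·90 + 1·-7 + -1·-53 + -3·-48 = 280
  a_11 = 1·280 + 1·90 + -1·-7 + -3·-53 = 536
  a_12 = 1·536 + 1·280 + -1·90 + -3·-7 = 747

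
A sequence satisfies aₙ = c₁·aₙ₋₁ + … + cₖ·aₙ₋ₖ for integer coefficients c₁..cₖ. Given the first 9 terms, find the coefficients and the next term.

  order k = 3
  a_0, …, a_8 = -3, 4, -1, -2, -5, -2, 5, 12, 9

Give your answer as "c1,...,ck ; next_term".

  a_3 = 1·-1 + -1·4 + -1·-3 = -2
  a_4 = 1·-2 + -1·-1 + -1·4 = -5
  a_5 = 1·-5 + -1·-2 + -1·-1 = -2
  a_6 = 1·-2 + -1·-5 + -1·-2 = 5
  a_7 = 1·5 + -1·-2 + -1·-5 = 12
  a_8 = 1·12 + -1·5 + -1·-2 = 9
  a_9 = 1·9 + -1·12 + -1·5 = -8

1,-1,-1 ; -8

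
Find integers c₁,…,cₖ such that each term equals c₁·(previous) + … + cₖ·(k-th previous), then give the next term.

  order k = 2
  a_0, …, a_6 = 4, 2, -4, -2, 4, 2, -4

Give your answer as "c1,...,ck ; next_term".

0,-1 ; -2

  a_2 = 0·2 + -1·4 = -4
  a_3 = 0·-4 + -1·2 = -2
  a_4 = 0·-2 + -1·-4 = 4
  a_5 = 0·4 + -1·-2 = 2
  a_6 = 0·2 + -1·4 = -4
  a_7 = 0·-4 + -1·2 = -2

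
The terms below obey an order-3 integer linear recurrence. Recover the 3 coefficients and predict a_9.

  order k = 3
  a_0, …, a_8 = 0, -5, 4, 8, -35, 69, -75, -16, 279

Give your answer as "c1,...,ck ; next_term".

-3,-4,-1 ; -698

  a_3 = -3·4 + -4·-5 + -1·0 = 8
  a_4 = -3·8 + -4·4 + -1·-5 = -35
  a_5 = -3·-35 + -4·8 + -1·4 = 69
  a_6 = -3·69 + -4·-35 + -1·8 = -75
  a_7 = -3·-75 + -4·69 + -1·-35 = -16
  a_8 = -3·-16 + -4·-75 + -1·69 = 279
  a_9 = -3·279 + -4·-16 + -1·-75 = -698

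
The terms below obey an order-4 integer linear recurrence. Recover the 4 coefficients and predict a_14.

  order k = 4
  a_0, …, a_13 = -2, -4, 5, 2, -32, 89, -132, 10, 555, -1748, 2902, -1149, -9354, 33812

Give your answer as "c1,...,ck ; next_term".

  a_4 = -3·2 + -4·5 + 1·-4 + 1·-2 = -32
  a_5 = -3·-32 + -4·2 + 1·5 + 1·-4 = 89
  a_6 = -3·89 + -4·-32 + 1·2 + 1·5 = -132
  a_7 = -3·-132 + -4·89 + 1·-32 + 1·2 = 10
  a_8 = -3·10 + -4·-132 + 1·89 + 1·-32 = 555
  a_9 = -3·555 + -4·10 + 1·-132 + 1·89 = -1748
  a_10 = -3·-1748 + -4·555 + 1·10 + 1·-132 = 2902
  a_11 = -3·2902 + -4·-1748 + 1·555 + 1·10 = -1149
  a_12 = -3·-1149 + -4·2902 + 1·-1748 + 1·555 = -9354
  a_13 = -3·-9354 + -4·-1149 + 1·2902 + 1·-1748 = 33812
  a_14 = -3·33812 + -4·-9354 + 1·-1149 + 1·2902 = -62267

-3,-4,1,1 ; -62267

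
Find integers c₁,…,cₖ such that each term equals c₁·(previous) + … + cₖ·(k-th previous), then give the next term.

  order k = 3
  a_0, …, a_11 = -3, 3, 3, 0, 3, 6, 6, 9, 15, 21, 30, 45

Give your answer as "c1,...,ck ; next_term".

  a_3 = 1·3 + 0·3 + 1·-3 = 0
  a_4 = 1·0 + 0·3 + 1·3 = 3
  a_5 = 1·3 + 0·0 + 1·3 = 6
  a_6 = 1·6 + 0·3 + 1·0 = 6
  a_7 = 1·6 + 0·6 + 1·3 = 9
  a_8 = 1·9 + 0·6 + 1·6 = 15
  a_9 = 1·15 + 0·9 + 1·6 = 21
  a_10 = 1·21 + 0·15 + 1·9 = 30
  a_11 = 1·30 + 0·21 + 1·15 = 45
  a_12 = 1·45 + 0·30 + 1·21 = 66

1,0,1 ; 66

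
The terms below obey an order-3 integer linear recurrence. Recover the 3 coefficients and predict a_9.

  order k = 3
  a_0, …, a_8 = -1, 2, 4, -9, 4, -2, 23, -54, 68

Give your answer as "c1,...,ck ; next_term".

-2,-2,-3 ; -97

  a_3 = -2·4 + -2·2 + -3·-1 = -9
  a_4 = -2·-9 + -2·4 + -3·2 = 4
  a_5 = -2·4 + -2·-9 + -3·4 = -2
  a_6 = -2·-2 + -2·4 + -3·-9 = 23
  a_7 = -2·23 + -2·-2 + -3·4 = -54
  a_8 = -2·-54 + -2·23 + -3·-2 = 68
  a_9 = -2·68 + -2·-54 + -3·23 = -97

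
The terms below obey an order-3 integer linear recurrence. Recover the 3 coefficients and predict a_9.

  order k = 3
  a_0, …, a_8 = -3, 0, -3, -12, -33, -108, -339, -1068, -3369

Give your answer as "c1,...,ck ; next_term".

2,3,2 ; -10620

  a_3 = 2·-3 + 3·0 + 2·-3 = -12
  a_4 = 2·-12 + 3·-3 + 2·0 = -33
  a_5 = 2·-33 + 3·-12 + 2·-3 = -108
  a_6 = 2·-108 + 3·-33 + 2·-12 = -339
  a_7 = 2·-339 + 3·-108 + 2·-33 = -1068
  a_8 = 2·-1068 + 3·-339 + 2·-108 = -3369
  a_9 = 2·-3369 + 3·-1068 + 2·-339 = -10620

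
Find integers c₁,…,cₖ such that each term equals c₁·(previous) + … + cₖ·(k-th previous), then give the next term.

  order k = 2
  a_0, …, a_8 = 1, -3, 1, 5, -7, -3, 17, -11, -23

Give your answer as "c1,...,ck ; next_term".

-1,-2 ; 45

  a_2 = -1·-3 + -2·1 = 1
  a_3 = -1·1 + -2·-3 = 5
  a_4 = -1·5 + -2·1 = -7
  a_5 = -1·-7 + -2·5 = -3
  a_6 = -1·-3 + -2·-7 = 17
  a_7 = -1·17 + -2·-3 = -11
  a_8 = -1·-11 + -2·17 = -23
  a_9 = -1·-23 + -2·-11 = 45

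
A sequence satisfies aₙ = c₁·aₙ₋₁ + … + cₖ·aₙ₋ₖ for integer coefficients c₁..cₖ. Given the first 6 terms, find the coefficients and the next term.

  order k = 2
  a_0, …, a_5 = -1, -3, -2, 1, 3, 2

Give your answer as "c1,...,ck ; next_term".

  a_2 = 1·-3 + -1·-1 = -2
  a_3 = 1·-2 + -1·-3 = 1
  a_4 = 1·1 + -1·-2 = 3
  a_5 = 1·3 + -1·1 = 2
  a_6 = 1·2 + -1·3 = -1

1,-1 ; -1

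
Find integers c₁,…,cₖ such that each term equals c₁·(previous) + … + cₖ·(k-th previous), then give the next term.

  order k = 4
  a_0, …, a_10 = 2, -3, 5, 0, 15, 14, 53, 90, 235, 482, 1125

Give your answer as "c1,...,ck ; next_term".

2,1,-2,2 ; 2442

  a_4 = 2·0 + 1·5 + -2·-3 + 2·2 = 15
  a_5 = 2·15 + 1·0 + -2·5 + 2·-3 = 14
  a_6 = 2·14 + 1·15 + -2·0 + 2·5 = 53
  a_7 = 2·53 + 1·14 + -2·15 + 2·0 = 90
  a_8 = 2·90 + 1·53 + -2·14 + 2·15 = 235
  a_9 = 2·235 + 1·90 + -2·53 + 2·14 = 482
  a_10 = 2·482 + 1·235 + -2·90 + 2·53 = 1125
  a_11 = 2·1125 + 1·482 + -2·235 + 2·90 = 2442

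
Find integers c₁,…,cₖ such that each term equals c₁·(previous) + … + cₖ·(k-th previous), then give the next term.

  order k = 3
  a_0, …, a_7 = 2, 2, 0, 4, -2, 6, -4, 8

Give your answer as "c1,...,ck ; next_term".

-1,1,1 ; -6

  a_3 = -1·0 + 1·2 + 1·2 = 4
  a_4 = -1·4 + 1·0 + 1·2 = -2
  a_5 = -1·-2 + 1·4 + 1·0 = 6
  a_6 = -1·6 + 1·-2 + 1·4 = -4
  a_7 = -1·-4 + 1·6 + 1·-2 = 8
  a_8 = -1·8 + 1·-4 + 1·6 = -6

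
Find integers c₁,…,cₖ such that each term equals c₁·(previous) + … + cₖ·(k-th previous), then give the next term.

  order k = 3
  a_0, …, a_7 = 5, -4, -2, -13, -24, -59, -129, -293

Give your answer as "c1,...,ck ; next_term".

2,1,-1 ; -656

  a_3 = 2·-2 + 1·-4 + -1·5 = -13
  a_4 = 2·-13 + 1·-2 + -1·-4 = -24
  a_5 = 2·-24 + 1·-13 + -1·-2 = -59
  a_6 = 2·-59 + 1·-24 + -1·-13 = -129
  a_7 = 2·-129 + 1·-59 + -1·-24 = -293
  a_8 = 2·-293 + 1·-129 + -1·-59 = -656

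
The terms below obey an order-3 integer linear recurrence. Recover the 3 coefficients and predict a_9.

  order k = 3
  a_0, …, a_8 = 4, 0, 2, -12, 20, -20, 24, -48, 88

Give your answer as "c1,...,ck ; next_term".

-2,-2,-2 ; -128

  a_3 = -2·2 + -2·0 + -2·4 = -12
  a_4 = -2·-12 + -2·2 + -2·0 = 20
  a_5 = -2·20 + -2·-12 + -2·2 = -20
  a_6 = -2·-20 + -2·20 + -2·-12 = 24
  a_7 = -2·24 + -2·-20 + -2·20 = -48
  a_8 = -2·-48 + -2·24 + -2·-20 = 88
  a_9 = -2·88 + -2·-48 + -2·24 = -128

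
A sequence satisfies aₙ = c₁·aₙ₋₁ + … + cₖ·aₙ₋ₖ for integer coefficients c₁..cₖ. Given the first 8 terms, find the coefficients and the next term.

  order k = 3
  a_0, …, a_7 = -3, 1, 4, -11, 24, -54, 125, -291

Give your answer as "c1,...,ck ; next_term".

  a_3 = -3·4 + -2·1 + -1·-3 = -11
  a_4 = -3·-11 + -2·4 + -1·1 = 24
  a_5 = -3·24 + -2·-11 + -1·4 = -54
  a_6 = -3·-54 + -2·24 + -1·-11 = 125
  a_7 = -3·125 + -2·-54 + -1·24 = -291
  a_8 = -3·-291 + -2·125 + -1·-54 = 677

-3,-2,-1 ; 677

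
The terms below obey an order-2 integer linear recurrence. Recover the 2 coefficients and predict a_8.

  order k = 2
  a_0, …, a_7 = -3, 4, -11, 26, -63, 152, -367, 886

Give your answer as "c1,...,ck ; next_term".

-2,1 ; -2139

  a_2 = -2·4 + 1·-3 = -11
  a_3 = -2·-11 + 1·4 = 26
  a_4 = -2·26 + 1·-11 = -63
  a_5 = -2·-63 + 1·26 = 152
  a_6 = -2·152 + 1·-63 = -367
  a_7 = -2·-367 + 1·152 = 886
  a_8 = -2·886 + 1·-367 = -2139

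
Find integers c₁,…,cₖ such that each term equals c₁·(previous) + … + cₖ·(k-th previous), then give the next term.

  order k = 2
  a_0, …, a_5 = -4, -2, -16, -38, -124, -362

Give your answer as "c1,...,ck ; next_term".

  a_2 = 2·-2 + 3·-4 = -16
  a_3 = 2·-16 + 3·-2 = -38
  a_4 = 2·-38 + 3·-16 = -124
  a_5 = 2·-124 + 3·-38 = -362
  a_6 = 2·-362 + 3·-124 = -1096

2,3 ; -1096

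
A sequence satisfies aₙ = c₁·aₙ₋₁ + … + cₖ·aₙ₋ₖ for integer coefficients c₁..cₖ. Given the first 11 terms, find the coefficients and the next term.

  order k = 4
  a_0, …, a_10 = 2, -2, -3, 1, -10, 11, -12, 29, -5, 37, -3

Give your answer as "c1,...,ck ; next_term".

  a_4 = 0·1 + 2·-3 + -1·-2 + -3·2 = -10
  a_5 = 0·-10 + 2·1 + -1·-3 + -3·-2 = 11
  a_6 = 0·11 + 2·-10 + -1·1 + -3·-3 = -12
  a_7 = 0·-12 + 2·11 + -1·-10 + -3·1 = 29
  a_8 = 0·29 + 2·-12 + -1·11 + -3·-10 = -5
  a_9 = 0·-5 + 2·29 + -1·-12 + -3·11 = 37
  a_10 = 0·37 + 2·-5 + -1·29 + -3·-12 = -3
  a_11 = 0·-3 + 2·37 + -1·-5 + -3·29 = -8

0,2,-1,-3 ; -8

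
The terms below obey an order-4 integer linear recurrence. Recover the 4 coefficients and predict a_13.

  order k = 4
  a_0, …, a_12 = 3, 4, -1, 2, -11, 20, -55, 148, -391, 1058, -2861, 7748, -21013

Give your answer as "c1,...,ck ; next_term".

  a_4 = -3·2 + 0·-1 + 1·4 + -3·3 = -11
  a_5 = -3·-11 + 0·2 + 1·-1 + -3·4 = 20
  a_6 = -3·20 + 0·-11 + 1·2 + -3·-1 = -55
  a_7 = -3·-55 + 0·20 + 1·-11 + -3·2 = 148
  a_8 = -3·148 + 0·-55 + 1·20 + -3·-11 = -391
  a_9 = -3·-391 + 0·148 + 1·-55 + -3·20 = 1058
  a_10 = -3·1058 + 0·-391 + 1·148 + -3·-55 = -2861
  a_11 = -3·-2861 + 0·1058 + 1·-391 + -3·148 = 7748
  a_12 = -3·7748 + 0·-2861 + 1·1058 + -3·-391 = -21013
  a_13 = -3·-21013 + 0·7748 + 1·-2861 + -3·1058 = 57004

-3,0,1,-3 ; 57004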